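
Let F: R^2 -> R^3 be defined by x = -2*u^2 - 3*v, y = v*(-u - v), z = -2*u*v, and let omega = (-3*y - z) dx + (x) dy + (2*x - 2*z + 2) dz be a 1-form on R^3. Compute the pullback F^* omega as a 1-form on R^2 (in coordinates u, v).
F^* omega = (v*(-10*u^2 - 20*u*v + 15*v - 4)) du + (10*u^3 - 4*u^2*v - 4*u - 3*v^2) dv

Using F^*(f dg) = (f ∘ F) d(g ∘ F), substitute each coordinate x_i by F_i(u, v) in f_i, and replace dx_i by d F_i = (∂F_i/∂u) du + (∂F_i/∂v) dv.
  For the x component: f_1(F) = v*(5*u + 3*v); d F_1 = (-4*u) du + (-3) dv
  For the y component: f_2(F) = -2*u^2 - 3*v; d F_2 = (-v) du + (-u - 2*v) dv
  For the z component: f_3(F) = -4*u^2 + 4*u*v - 6*v + 2; d F_3 = (-2*v) du + (-2*u) dv
Combining and collecting du, dv coefficients:
  coeff of du: v*(-10*u^2 - 20*u*v + 15*v - 4)
  coeff of dv: 10*u^3 - 4*u^2*v - 4*u - 3*v^2
F^* omega = (v*(-10*u^2 - 20*u*v + 15*v - 4)) du + (10*u^3 - 4*u^2*v - 4*u - 3*v^2) dv.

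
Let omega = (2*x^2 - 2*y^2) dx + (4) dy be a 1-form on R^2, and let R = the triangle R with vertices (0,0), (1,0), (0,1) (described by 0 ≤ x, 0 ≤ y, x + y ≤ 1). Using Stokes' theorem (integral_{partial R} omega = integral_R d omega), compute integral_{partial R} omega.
integral_(partial R) omega = 2/3

Stokes: integral_partial_R omega = integral_R d omega with d omega = (∂Q/∂x - ∂P/∂y) dx ∧ dy.
  ∂Q/∂x = 0
  ∂P/∂y = -4*y
  integrand = ∂Q/∂x - ∂P/∂y = 4*y.
Integrating over R: integral_0^1 integral_0^{1-x} (4*y) dy dx = 2/3.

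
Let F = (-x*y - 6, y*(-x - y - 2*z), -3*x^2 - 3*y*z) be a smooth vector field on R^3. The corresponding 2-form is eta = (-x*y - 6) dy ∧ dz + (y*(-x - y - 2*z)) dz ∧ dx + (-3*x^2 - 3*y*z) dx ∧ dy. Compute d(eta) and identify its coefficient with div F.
d(eta) = (-x - 6*y - 2*z) dx ∧ dy ∧ dz; div F = -x - 6*y - 2*z

For a 2-form in R^3 of the form above, applying d gives a 3-form with coefficient ∂P/∂x + ∂Q/∂y + ∂R/∂z:
  ∂P/∂x = -y
  ∂Q/∂y = -x - 2*y - 2*z
  ∂R/∂z = -3*y
Sum = -x - 6*y - 2*z, which is exactly div F.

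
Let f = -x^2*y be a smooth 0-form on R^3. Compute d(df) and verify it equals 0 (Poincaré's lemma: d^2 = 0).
d(df) = 0

Step 1: df = sum_i (∂f/∂x_i) dx_i = (-2*x*y) dx + (-x^2) dy + (0) dz.
Step 2: Apply d again. Using the 1-form formula, the coefficient of dx ∧ dy in d(df) is ∂^2 f/∂x ∂y - ∂^2 f/∂y ∂x = (-2*x) - (-2*x) = 0 (equality of mixed partials for smooth f).
Similarly for dx ∧ dz and dy ∧ dz — all coefficients vanish. So d(df) = 0.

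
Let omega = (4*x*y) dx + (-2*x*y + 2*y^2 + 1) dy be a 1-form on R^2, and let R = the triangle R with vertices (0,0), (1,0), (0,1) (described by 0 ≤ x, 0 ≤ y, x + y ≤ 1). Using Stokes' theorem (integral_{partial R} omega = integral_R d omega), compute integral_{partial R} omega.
integral_(partial R) omega = -1

Stokes: integral_partial_R omega = integral_R d omega with d omega = (∂Q/∂x - ∂P/∂y) dx ∧ dy.
  ∂Q/∂x = -2*y
  ∂P/∂y = 4*x
  integrand = ∂Q/∂x - ∂P/∂y = -4*x - 2*y.
Integrating over R: integral_0^1 integral_0^{1-x} (-4*x - 2*y) dy dx = -1.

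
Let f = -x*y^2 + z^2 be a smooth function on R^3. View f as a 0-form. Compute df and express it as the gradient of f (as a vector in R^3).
df = (-y^2) dx + (-2*x*y) dy + (2*z) dz; grad f = (-y^2, -2*x*y, 2*z)

For a 0-form f, d f = (∂f/∂x) dx + (∂f/∂y) dy + (∂f/∂z) dz. The components of the vector representation are exactly the entries of grad f in Cartesian coordinates:
  ∂f/∂x = -y^2
  ∂f/∂y = -2*x*y
  ∂f/∂z = 2*z.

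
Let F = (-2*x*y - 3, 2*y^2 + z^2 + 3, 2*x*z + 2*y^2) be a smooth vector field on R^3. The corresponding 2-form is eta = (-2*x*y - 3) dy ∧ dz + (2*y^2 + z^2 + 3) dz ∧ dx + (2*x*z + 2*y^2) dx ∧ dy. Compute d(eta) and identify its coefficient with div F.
d(eta) = (2*x + 2*y) dx ∧ dy ∧ dz; div F = 2*x + 2*y

For a 2-form in R^3 of the form above, applying d gives a 3-form with coefficient ∂P/∂x + ∂Q/∂y + ∂R/∂z:
  ∂P/∂x = -2*y
  ∂Q/∂y = 4*y
  ∂R/∂z = 2*x
Sum = 2*x + 2*y, which is exactly div F.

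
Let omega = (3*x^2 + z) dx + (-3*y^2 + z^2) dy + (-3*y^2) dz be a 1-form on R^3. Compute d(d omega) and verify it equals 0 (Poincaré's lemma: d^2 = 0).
d(d omega) = 0

Step 1: d omega = sum_{i<j} (∂f_j/∂x_i - ∂f_i/∂x_j) dx_i ∧ dx_j:
  coeff of dx ∧ dy: 0
  coeff of dx ∧ dz: -1
  coeff of dy ∧ dz: -6*y - 2*z
Step 2: Apply d again to each 2-form coefficient. The only possible 3-form in R^3 is dx ∧ dy ∧ dz, with coefficient
  ∂(coeff of dy∧dz)/∂x - ∂(coeff of dx∧dz)/∂y + ∂(coeff of dx∧dy)/∂z
  = ∂/∂x (-6*y - 2*z) - ∂/∂y (-1) + ∂/∂z (0).
Each of these terms simplifies to sums of mixed partials that cancel in pairs. The result is 0 (by equality of mixed partials for smooth functions — Schwarz / Clairaut).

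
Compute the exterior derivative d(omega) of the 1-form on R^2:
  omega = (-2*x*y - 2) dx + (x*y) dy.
d(omega) = (2*x + y) dx ∧ dy

For a 1-form omega = sum_i f_i dx_i, the exterior derivative is
  d(omega) = sum_{i < j} (∂f_j/∂x_i - ∂f_i/∂x_j) dx_i ∧ dx_j.
  coefficient of dx ∧ dy: ∂f_2/∂x - ∂f_1/∂y = ∂(x*y)/∂x - ∂(-2*x*y - 2)/∂y = 2*x + y
Assembling: d(omega) = (2*x + y) dx ∧ dy.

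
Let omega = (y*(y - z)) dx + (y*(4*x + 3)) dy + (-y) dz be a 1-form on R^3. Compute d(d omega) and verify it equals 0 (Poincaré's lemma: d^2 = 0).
d(d omega) = 0

Step 1: d omega = sum_{i<j} (∂f_j/∂x_i - ∂f_i/∂x_j) dx_i ∧ dx_j:
  coeff of dx ∧ dy: 2*y + z
  coeff of dx ∧ dz: y
  coeff of dy ∧ dz: -1
Step 2: Apply d again to each 2-form coefficient. The only possible 3-form in R^3 is dx ∧ dy ∧ dz, with coefficient
  ∂(coeff of dy∧dz)/∂x - ∂(coeff of dx∧dz)/∂y + ∂(coeff of dx∧dy)/∂z
  = ∂/∂x (-1) - ∂/∂y (y) + ∂/∂z (2*y + z).
Each of these terms simplifies to sums of mixed partials that cancel in pairs. The result is 0 (by equality of mixed partials for smooth functions — Schwarz / Clairaut).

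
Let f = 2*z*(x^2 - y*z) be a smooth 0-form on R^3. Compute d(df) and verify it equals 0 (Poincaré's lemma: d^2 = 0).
d(df) = 0

Step 1: df = sum_i (∂f/∂x_i) dx_i = (4*x*z) dx + (-2*z^2) dy + (2*x^2 - 4*y*z) dz.
Step 2: Apply d again. Using the 1-form formula, the coefficient of dx ∧ dy in d(df) is ∂^2 f/∂x ∂y - ∂^2 f/∂y ∂x = (0) - (0) = 0 (equality of mixed partials for smooth f).
Similarly for dx ∧ dz and dy ∧ dz — all coefficients vanish. So d(df) = 0.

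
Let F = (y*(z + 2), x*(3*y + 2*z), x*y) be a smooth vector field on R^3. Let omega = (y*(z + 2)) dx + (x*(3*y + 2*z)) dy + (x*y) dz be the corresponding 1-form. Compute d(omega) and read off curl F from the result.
d(omega) = (-x) dy ∧ dz + (0) dz ∧ dx + (3*y + z - 2) dx ∧ dy; curl F = (-x, 0, 3*y + z - 2)

d omega = sum_{i<j} (∂f_j/∂x_i - ∂f_i/∂x_j) dx_i ∧ dx_j. Under the identification (dy ∧ dz, dz ∧ dx, dx ∧ dy) ↔ (e_x, e_y, e_z), the coefficients are exactly the components of curl F. Compute:
  ∂R/∂y - ∂Q/∂z = (x) - (2*x) = -x
  ∂P/∂z - ∂R/∂x = (y) - (y) = 0
  ∂Q/∂x - ∂P/∂y = (3*y + 2*z) - (z + 2) = 3*y + z - 2.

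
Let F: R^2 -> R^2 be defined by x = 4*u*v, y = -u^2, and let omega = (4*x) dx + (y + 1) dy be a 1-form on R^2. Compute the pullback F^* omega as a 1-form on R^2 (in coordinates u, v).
F^* omega = (2*u*(u^2 + 32*v^2 - 1)) du + (64*u^2*v) dv

Using F^*(f dg) = (f ∘ F) d(g ∘ F), substitute each coordinate x_i by F_i(u, v) in f_i, and replace dx_i by d F_i = (∂F_i/∂u) du + (∂F_i/∂v) dv.
  For the x component: f_1(F) = 16*u*v; d F_1 = (4*v) du + (4*u) dv
  For the y component: f_2(F) = 1 - u^2; d F_2 = (-2*u) du + (0) dv
Combining and collecting du, dv coefficients:
  coeff of du: 2*u*(u^2 + 32*v^2 - 1)
  coeff of dv: 64*u^2*v
F^* omega = (2*u*(u^2 + 32*v^2 - 1)) du + (64*u^2*v) dv.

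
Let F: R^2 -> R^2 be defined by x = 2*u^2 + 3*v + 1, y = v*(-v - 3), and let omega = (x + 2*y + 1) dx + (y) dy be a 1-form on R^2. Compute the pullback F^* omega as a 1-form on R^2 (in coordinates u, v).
F^* omega = (4*u*(2*u^2 - 2*v^2 - 3*v + 2)) du + (6*u^2 + 2*v^3 + 3*v^2 + 6) dv

Using F^*(f dg) = (f ∘ F) d(g ∘ F), substitute each coordinate x_i by F_i(u, v) in f_i, and replace dx_i by d F_i = (∂F_i/∂u) du + (∂F_i/∂v) dv.
  For the x component: f_1(F) = 2*u^2 - 2*v^2 - 3*v + 2; d F_1 = (4*u) du + (3) dv
  For the y component: f_2(F) = v*(-v - 3); d F_2 = (0) du + (-2*v - 3) dv
Combining and collecting du, dv coefficients:
  coeff of du: 4*u*(2*u^2 - 2*v^2 - 3*v + 2)
  coeff of dv: 6*u^2 + 2*v^3 + 3*v^2 + 6
F^* omega = (4*u*(2*u^2 - 2*v^2 - 3*v + 2)) du + (6*u^2 + 2*v^3 + 3*v^2 + 6) dv.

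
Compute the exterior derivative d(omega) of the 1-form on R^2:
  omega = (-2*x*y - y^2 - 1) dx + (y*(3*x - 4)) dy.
d(omega) = (2*x + 5*y) dx ∧ dy

For a 1-form omega = sum_i f_i dx_i, the exterior derivative is
  d(omega) = sum_{i < j} (∂f_j/∂x_i - ∂f_i/∂x_j) dx_i ∧ dx_j.
  coefficient of dx ∧ dy: ∂f_2/∂x - ∂f_1/∂y = ∂(y*(3*x - 4))/∂x - ∂(-2*x*y - y^2 - 1)/∂y = 2*x + 5*y
Assembling: d(omega) = (2*x + 5*y) dx ∧ dy.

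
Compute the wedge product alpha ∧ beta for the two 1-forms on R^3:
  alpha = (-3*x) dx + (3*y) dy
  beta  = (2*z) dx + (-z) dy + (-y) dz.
alpha ∧ beta = (3*z*(x - 2*y)) dx ∧ dy + (3*x*y) dx ∧ dz + (-3*y^2) dy ∧ dz

Distribute the wedge, using dx_i ∧ dx_j = -dx_j ∧ dx_i and dx_i ∧ dx_i = 0. For each pair (i, j) with i < j, the coefficient of dx_i ∧ dx_j in alpha ∧ beta is (alpha_i * beta_j - alpha_j * beta_i). Collecting: alpha ∧ beta = (3*z*(x - 2*y)) dx ∧ dy + (3*x*y) dx ∧ dz + (-3*y^2) dy ∧ dz.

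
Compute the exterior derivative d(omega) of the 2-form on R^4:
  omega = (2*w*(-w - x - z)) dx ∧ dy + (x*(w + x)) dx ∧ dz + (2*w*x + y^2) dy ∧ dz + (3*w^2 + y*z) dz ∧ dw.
d(omega) = (-4*w - 2*x - 2*z) dx ∧ dy ∧ dw + (x) dx ∧ dz ∧ dw + (2*x + z) dy ∧ dz ∧ dw

For a 2-form omega = sum_{i<j} g_{ij} dx_i ∧ dx_j, the exterior derivative is
  d(omega) = sum_{i<j} d(g_{ij}) ∧ dx_i ∧ dx_j = sum_{i<j, k} (∂g_{ij}/∂x_k) dx_k ∧ dx_i ∧ dx_j.
Expand each term, using dx_k ∧ dx_i ∧ dx_j = sgn(permutation) dx_{(a)} ∧ dx_{(b)} ∧ dx_{(c)} with (a < b < c) sorted:
  d(2*w*(-w - x - z)) includes (∂/∂z)(2*w*(-w - x - z)) dz = (-2*w) dz, which multiplied by dx ∧ dy gives (-2*w) dx ∧ dy ∧ dz
  d(2*w*(-w - x - z)) includes (∂/∂w)(2*w*(-w - x - z)) dw = (-4*w - 2*x - 2*z) dw, which multiplied by dx ∧ dy gives (-4*w - 2*x - 2*z) dx ∧ dy ∧ dw
  d(x*(w + x)) includes (∂/∂w)(x*(w + x)) dw = (x) dw, which multiplied by dx ∧ dz gives (x) dx ∧ dz ∧ dw
  d(2*w*x + y^2) includes (∂/∂x)(2*w*x + y^2) dx = (2*w) dx, which multiplied by dy ∧ dz gives (2*w) dx ∧ dy ∧ dz
  d(2*w*x + y^2) includes (∂/∂w)(2*w*x + y^2) dw = (2*x) dw, which multiplied by dy ∧ dz gives (2*x) dy ∧ dz ∧ dw
  d(3*w^2 + y*z) includes (∂/∂y)(3*w^2 + y*z) dy = (z) dy, which multiplied by dz ∧ dw gives (z) dy ∧ dz ∧ dw
Collecting like 3-forms: d(omega) = (-4*w - 2*x - 2*z) dx ∧ dy ∧ dw + (x) dx ∧ dz ∧ dw + (2*x + z) dy ∧ dz ∧ dw.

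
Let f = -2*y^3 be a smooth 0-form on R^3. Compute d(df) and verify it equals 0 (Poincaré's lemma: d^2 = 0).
d(df) = 0

Step 1: df = sum_i (∂f/∂x_i) dx_i = (0) dx + (-6*y^2) dy + (0) dz.
Step 2: Apply d again. Using the 1-form formula, the coefficient of dx ∧ dy in d(df) is ∂^2 f/∂x ∂y - ∂^2 f/∂y ∂x = (0) - (0) = 0 (equality of mixed partials for smooth f).
Similarly for dx ∧ dz and dy ∧ dz — all coefficients vanish. So d(df) = 0.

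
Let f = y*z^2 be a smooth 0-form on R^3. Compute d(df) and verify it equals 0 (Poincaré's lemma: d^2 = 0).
d(df) = 0

Step 1: df = sum_i (∂f/∂x_i) dx_i = (0) dx + (z^2) dy + (2*y*z) dz.
Step 2: Apply d again. Using the 1-form formula, the coefficient of dx ∧ dy in d(df) is ∂^2 f/∂x ∂y - ∂^2 f/∂y ∂x = (0) - (0) = 0 (equality of mixed partials for smooth f).
Similarly for dx ∧ dz and dy ∧ dz — all coefficients vanish. So d(df) = 0.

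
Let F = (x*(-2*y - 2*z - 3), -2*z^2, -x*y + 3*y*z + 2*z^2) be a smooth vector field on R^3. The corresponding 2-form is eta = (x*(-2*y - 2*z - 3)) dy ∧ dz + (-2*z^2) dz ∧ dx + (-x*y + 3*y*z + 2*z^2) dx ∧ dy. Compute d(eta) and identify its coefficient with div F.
d(eta) = (y + 2*z - 3) dx ∧ dy ∧ dz; div F = y + 2*z - 3

For a 2-form in R^3 of the form above, applying d gives a 3-form with coefficient ∂P/∂x + ∂Q/∂y + ∂R/∂z:
  ∂P/∂x = -2*y - 2*z - 3
  ∂Q/∂y = 0
  ∂R/∂z = 3*y + 4*z
Sum = y + 2*z - 3, which is exactly div F.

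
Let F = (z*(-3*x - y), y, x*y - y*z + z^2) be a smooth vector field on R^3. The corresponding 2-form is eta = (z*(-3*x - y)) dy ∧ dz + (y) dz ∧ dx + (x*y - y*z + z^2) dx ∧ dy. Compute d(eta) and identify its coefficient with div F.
d(eta) = (-y - z + 1) dx ∧ dy ∧ dz; div F = -y - z + 1

For a 2-form in R^3 of the form above, applying d gives a 3-form with coefficient ∂P/∂x + ∂Q/∂y + ∂R/∂z:
  ∂P/∂x = -3*z
  ∂Q/∂y = 1
  ∂R/∂z = -y + 2*z
Sum = -y - z + 1, which is exactly div F.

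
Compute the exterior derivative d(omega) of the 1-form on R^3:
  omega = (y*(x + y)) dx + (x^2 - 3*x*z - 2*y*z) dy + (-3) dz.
d(omega) = (x - 2*y - 3*z) dx ∧ dy + (3*x + 2*y) dy ∧ dz

For a 1-form omega = sum_i f_i dx_i, the exterior derivative is
  d(omega) = sum_{i < j} (∂f_j/∂x_i - ∂f_i/∂x_j) dx_i ∧ dx_j.
  coefficient of dx ∧ dy: ∂f_2/∂x - ∂f_1/∂y = ∂(x^2 - 3*x*z - 2*y*z)/∂x - ∂(y*(x + y))/∂y = x - 2*y - 3*z
  coefficient of dy ∧ dz: ∂f_3/∂y - ∂f_2/∂z = ∂(-3)/∂y - ∂(x^2 - 3*x*z - 2*y*z)/∂z = 3*x + 2*y
Assembling: d(omega) = (x - 2*y - 3*z) dx ∧ dy + (3*x + 2*y) dy ∧ dz.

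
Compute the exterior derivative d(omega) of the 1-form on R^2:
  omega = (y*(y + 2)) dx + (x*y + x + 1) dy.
d(omega) = (-y - 1) dx ∧ dy

For a 1-form omega = sum_i f_i dx_i, the exterior derivative is
  d(omega) = sum_{i < j} (∂f_j/∂x_i - ∂f_i/∂x_j) dx_i ∧ dx_j.
  coefficient of dx ∧ dy: ∂f_2/∂x - ∂f_1/∂y = ∂(x*y + x + 1)/∂x - ∂(y*(y + 2))/∂y = -y - 1
Assembling: d(omega) = (-y - 1) dx ∧ dy.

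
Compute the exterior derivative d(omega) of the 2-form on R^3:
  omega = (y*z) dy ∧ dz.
d(omega) = 0

For a 2-form omega = sum_{i<j} g_{ij} dx_i ∧ dx_j, the exterior derivative is
  d(omega) = sum_{i<j} d(g_{ij}) ∧ dx_i ∧ dx_j = sum_{i<j, k} (∂g_{ij}/∂x_k) dx_k ∧ dx_i ∧ dx_j.
Expand each term, using dx_k ∧ dx_i ∧ dx_j = sgn(permutation) dx_{(a)} ∧ dx_{(b)} ∧ dx_{(c)} with (a < b < c) sorted:

Collecting like 3-forms: d(omega) = 0.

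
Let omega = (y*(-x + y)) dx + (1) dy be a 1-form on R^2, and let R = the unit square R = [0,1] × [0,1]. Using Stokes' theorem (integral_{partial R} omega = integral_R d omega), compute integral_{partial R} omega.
integral_(partial R) omega = -1/2

Stokes: integral_partial_R omega = integral_R d omega with d omega = (∂Q/∂x - ∂P/∂y) dx ∧ dy.
  ∂Q/∂x = 0
  ∂P/∂y = -x + 2*y
  integrand = ∂Q/∂x - ∂P/∂y = x - 2*y.
Integrating over R: integral_0^1 integral_0^1 (x - 2*y) dx dy = -1/2.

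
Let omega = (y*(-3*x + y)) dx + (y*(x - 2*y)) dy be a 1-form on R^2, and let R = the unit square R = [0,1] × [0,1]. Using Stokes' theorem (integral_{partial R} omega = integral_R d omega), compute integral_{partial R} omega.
integral_(partial R) omega = 1

Stokes: integral_partial_R omega = integral_R d omega with d omega = (∂Q/∂x - ∂P/∂y) dx ∧ dy.
  ∂Q/∂x = y
  ∂P/∂y = -3*x + 2*y
  integrand = ∂Q/∂x - ∂P/∂y = 3*x - y.
Integrating over R: integral_0^1 integral_0^1 (3*x - y) dx dy = 1.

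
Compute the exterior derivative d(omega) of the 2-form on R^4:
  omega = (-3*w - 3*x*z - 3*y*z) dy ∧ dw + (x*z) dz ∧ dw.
d(omega) = (-3*z) dx ∧ dy ∧ dw + (3*x + 3*y) dy ∧ dz ∧ dw + (z) dx ∧ dz ∧ dw

For a 2-form omega = sum_{i<j} g_{ij} dx_i ∧ dx_j, the exterior derivative is
  d(omega) = sum_{i<j} d(g_{ij}) ∧ dx_i ∧ dx_j = sum_{i<j, k} (∂g_{ij}/∂x_k) dx_k ∧ dx_i ∧ dx_j.
Expand each term, using dx_k ∧ dx_i ∧ dx_j = sgn(permutation) dx_{(a)} ∧ dx_{(b)} ∧ dx_{(c)} with (a < b < c) sorted:
  d(-3*w - 3*x*z - 3*y*z) includes (∂/∂x)(-3*w - 3*x*z - 3*y*z) dx = (-3*z) dx, which multiplied by dy ∧ dw gives (-3*z) dx ∧ dy ∧ dw
  d(-3*w - 3*x*z - 3*y*z) includes (∂/∂z)(-3*w - 3*x*z - 3*y*z) dz = (-3*x - 3*y) dz, which multiplied by dy ∧ dw gives (3*x + 3*y) dy ∧ dz ∧ dw
  d(x*z) includes (∂/∂x)(x*z) dx = (z) dx, which multiplied by dz ∧ dw gives (z) dx ∧ dz ∧ dw
Collecting like 3-forms: d(omega) = (-3*z) dx ∧ dy ∧ dw + (3*x + 3*y) dy ∧ dz ∧ dw + (z) dx ∧ dz ∧ dw.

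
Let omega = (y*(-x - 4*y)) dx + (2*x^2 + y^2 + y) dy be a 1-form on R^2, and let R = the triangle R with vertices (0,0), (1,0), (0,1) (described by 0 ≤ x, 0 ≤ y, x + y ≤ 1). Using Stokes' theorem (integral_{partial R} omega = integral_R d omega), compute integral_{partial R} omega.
integral_(partial R) omega = 13/6

Stokes: integral_partial_R omega = integral_R d omega with d omega = (∂Q/∂x - ∂P/∂y) dx ∧ dy.
  ∂Q/∂x = 4*x
  ∂P/∂y = -x - 8*y
  integrand = ∂Q/∂x - ∂P/∂y = 5*x + 8*y.
Integrating over R: integral_0^1 integral_0^{1-x} (5*x + 8*y) dy dx = 13/6.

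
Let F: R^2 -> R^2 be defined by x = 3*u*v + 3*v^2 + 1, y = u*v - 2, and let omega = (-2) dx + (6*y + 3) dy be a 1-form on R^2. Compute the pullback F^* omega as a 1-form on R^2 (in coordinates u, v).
F^* omega = (3*v*(2*u*v - 5)) du + (6*u^2*v - 15*u - 12*v) dv

Using F^*(f dg) = (f ∘ F) d(g ∘ F), substitute each coordinate x_i by F_i(u, v) in f_i, and replace dx_i by d F_i = (∂F_i/∂u) du + (∂F_i/∂v) dv.
  For the x component: f_1(F) = -2; d F_1 = (3*v) du + (3*u + 6*v) dv
  For the y component: f_2(F) = 6*u*v - 9; d F_2 = (v) du + (u) dv
Combining and collecting du, dv coefficients:
  coeff of du: 3*v*(2*u*v - 5)
  coeff of dv: 6*u^2*v - 15*u - 12*v
F^* omega = (3*v*(2*u*v - 5)) du + (6*u^2*v - 15*u - 12*v) dv.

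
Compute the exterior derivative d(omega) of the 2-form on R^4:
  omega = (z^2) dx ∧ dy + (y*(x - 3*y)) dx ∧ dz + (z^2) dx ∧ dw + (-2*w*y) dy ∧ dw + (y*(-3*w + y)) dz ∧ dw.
d(omega) = (-x + 6*y + 2*z) dx ∧ dy ∧ dz + (-2*z) dx ∧ dz ∧ dw + (-3*w + 2*y) dy ∧ dz ∧ dw

For a 2-form omega = sum_{i<j} g_{ij} dx_i ∧ dx_j, the exterior derivative is
  d(omega) = sum_{i<j} d(g_{ij}) ∧ dx_i ∧ dx_j = sum_{i<j, k} (∂g_{ij}/∂x_k) dx_k ∧ dx_i ∧ dx_j.
Expand each term, using dx_k ∧ dx_i ∧ dx_j = sgn(permutation) dx_{(a)} ∧ dx_{(b)} ∧ dx_{(c)} with (a < b < c) sorted:
  d(z^2) includes (∂/∂z)(z^2) dz = (2*z) dz, which multiplied by dx ∧ dy gives (2*z) dx ∧ dy ∧ dz
  d(y*(x - 3*y)) includes (∂/∂y)(y*(x - 3*y)) dy = (x - 6*y) dy, which multiplied by dx ∧ dz gives (-x + 6*y) dx ∧ dy ∧ dz
  d(z^2) includes (∂/∂z)(z^2) dz = (2*z) dz, which multiplied by dx ∧ dw gives (-2*z) dx ∧ dz ∧ dw
  d(y*(-3*w + y)) includes (∂/∂y)(y*(-3*w + y)) dy = (-3*w + 2*y) dy, which multiplied by dz ∧ dw gives (-3*w + 2*y) dy ∧ dz ∧ dw
Collecting like 3-forms: d(omega) = (-x + 6*y + 2*z) dx ∧ dy ∧ dz + (-2*z) dx ∧ dz ∧ dw + (-3*w + 2*y) dy ∧ dz ∧ dw.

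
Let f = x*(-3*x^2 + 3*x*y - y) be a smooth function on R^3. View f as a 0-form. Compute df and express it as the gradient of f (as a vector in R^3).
df = (-9*x^2 + 6*x*y - y) dx + (x*(3*x - 1)) dy + (0) dz; grad f = (-9*x^2 + 6*x*y - y, x*(3*x - 1), 0)

For a 0-form f, d f = (∂f/∂x) dx + (∂f/∂y) dy + (∂f/∂z) dz. The components of the vector representation are exactly the entries of grad f in Cartesian coordinates:
  ∂f/∂x = -9*x^2 + 6*x*y - y
  ∂f/∂y = x*(3*x - 1)
  ∂f/∂z = 0.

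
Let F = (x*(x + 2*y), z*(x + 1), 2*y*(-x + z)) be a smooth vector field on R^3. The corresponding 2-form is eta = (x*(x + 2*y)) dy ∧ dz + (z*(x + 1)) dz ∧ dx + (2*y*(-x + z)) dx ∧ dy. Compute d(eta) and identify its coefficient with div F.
d(eta) = (2*x + 4*y) dx ∧ dy ∧ dz; div F = 2*x + 4*y

For a 2-form in R^3 of the form above, applying d gives a 3-form with coefficient ∂P/∂x + ∂Q/∂y + ∂R/∂z:
  ∂P/∂x = 2*x + 2*y
  ∂Q/∂y = 0
  ∂R/∂z = 2*y
Sum = 2*x + 4*y, which is exactly div F.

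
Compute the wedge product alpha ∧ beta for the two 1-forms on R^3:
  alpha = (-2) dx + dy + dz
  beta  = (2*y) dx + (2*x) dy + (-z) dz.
alpha ∧ beta = (-4*x - 2*y) dx ∧ dy + (-2*y + 2*z) dx ∧ dz + (-2*x - z) dy ∧ dz

Distribute the wedge, using dx_i ∧ dx_j = -dx_j ∧ dx_i and dx_i ∧ dx_i = 0. For each pair (i, j) with i < j, the coefficient of dx_i ∧ dx_j in alpha ∧ beta is (alpha_i * beta_j - alpha_j * beta_i). Collecting: alpha ∧ beta = (-4*x - 2*y) dx ∧ dy + (-2*y + 2*z) dx ∧ dz + (-2*x - z) dy ∧ dz.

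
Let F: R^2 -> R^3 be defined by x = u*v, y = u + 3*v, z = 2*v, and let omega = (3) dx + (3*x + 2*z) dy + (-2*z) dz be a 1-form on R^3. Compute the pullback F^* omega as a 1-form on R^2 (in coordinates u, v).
F^* omega = (v*(3*u + 7)) du + (9*u*v + 3*u + 4*v) dv

Using F^*(f dg) = (f ∘ F) d(g ∘ F), substitute each coordinate x_i by F_i(u, v) in f_i, and replace dx_i by d F_i = (∂F_i/∂u) du + (∂F_i/∂v) dv.
  For the x component: f_1(F) = 3; d F_1 = (v) du + (u) dv
  For the y component: f_2(F) = v*(3*u + 4); d F_2 = (1) du + (3) dv
  For the z component: f_3(F) = -4*v; d F_3 = (0) du + (2) dv
Combining and collecting du, dv coefficients:
  coeff of du: v*(3*u + 7)
  coeff of dv: 9*u*v + 3*u + 4*v
F^* omega = (v*(3*u + 7)) du + (9*u*v + 3*u + 4*v) dv.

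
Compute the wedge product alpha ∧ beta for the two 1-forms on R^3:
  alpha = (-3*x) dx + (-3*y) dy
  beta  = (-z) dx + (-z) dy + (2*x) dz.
alpha ∧ beta = (3*z*(x - y)) dx ∧ dy + (-6*x^2) dx ∧ dz + (-6*x*y) dy ∧ dz

Distribute the wedge, using dx_i ∧ dx_j = -dx_j ∧ dx_i and dx_i ∧ dx_i = 0. For each pair (i, j) with i < j, the coefficient of dx_i ∧ dx_j in alpha ∧ beta is (alpha_i * beta_j - alpha_j * beta_i). Collecting: alpha ∧ beta = (3*z*(x - y)) dx ∧ dy + (-6*x^2) dx ∧ dz + (-6*x*y) dy ∧ dz.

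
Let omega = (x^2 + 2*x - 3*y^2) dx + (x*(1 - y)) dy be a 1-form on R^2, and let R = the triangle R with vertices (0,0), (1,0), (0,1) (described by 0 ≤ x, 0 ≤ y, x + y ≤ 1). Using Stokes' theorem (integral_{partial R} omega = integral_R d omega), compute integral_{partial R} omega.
integral_(partial R) omega = 4/3

Stokes: integral_partial_R omega = integral_R d omega with d omega = (∂Q/∂x - ∂P/∂y) dx ∧ dy.
  ∂Q/∂x = 1 - y
  ∂P/∂y = -6*y
  integrand = ∂Q/∂x - ∂P/∂y = 5*y + 1.
Integrating over R: integral_0^1 integral_0^{1-x} (5*y + 1) dy dx = 4/3.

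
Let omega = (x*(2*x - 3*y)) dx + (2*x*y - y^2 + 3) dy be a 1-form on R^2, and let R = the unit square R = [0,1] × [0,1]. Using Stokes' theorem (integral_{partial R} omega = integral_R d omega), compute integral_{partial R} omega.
integral_(partial R) omega = 5/2

Stokes: integral_partial_R omega = integral_R d omega with d omega = (∂Q/∂x - ∂P/∂y) dx ∧ dy.
  ∂Q/∂x = 2*y
  ∂P/∂y = -3*x
  integrand = ∂Q/∂x - ∂P/∂y = 3*x + 2*y.
Integrating over R: integral_0^1 integral_0^1 (3*x + 2*y) dx dy = 5/2.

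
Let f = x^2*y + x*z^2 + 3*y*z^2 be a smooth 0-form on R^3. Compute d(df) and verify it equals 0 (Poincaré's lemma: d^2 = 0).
d(df) = 0

Step 1: df = sum_i (∂f/∂x_i) dx_i = (2*x*y + z^2) dx + (x^2 + 3*z^2) dy + (2*z*(x + 3*y)) dz.
Step 2: Apply d again. Using the 1-form formula, the coefficient of dx ∧ dy in d(df) is ∂^2 f/∂x ∂y - ∂^2 f/∂y ∂x = (2*x) - (2*x) = 0 (equality of mixed partials for smooth f).
Similarly for dx ∧ dz and dy ∧ dz — all coefficients vanish. So d(df) = 0.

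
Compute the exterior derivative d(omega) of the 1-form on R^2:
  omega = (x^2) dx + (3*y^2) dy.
d(omega) = 0

For a 1-form omega = sum_i f_i dx_i, the exterior derivative is
  d(omega) = sum_{i < j} (∂f_j/∂x_i - ∂f_i/∂x_j) dx_i ∧ dx_j.

Assembling: d(omega) = 0.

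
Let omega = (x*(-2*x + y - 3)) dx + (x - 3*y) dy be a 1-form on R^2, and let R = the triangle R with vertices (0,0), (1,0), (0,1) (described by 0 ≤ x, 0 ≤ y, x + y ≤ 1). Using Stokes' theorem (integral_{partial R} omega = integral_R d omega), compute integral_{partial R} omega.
integral_(partial R) omega = 1/3

Stokes: integral_partial_R omega = integral_R d omega with d omega = (∂Q/∂x - ∂P/∂y) dx ∧ dy.
  ∂Q/∂x = 1
  ∂P/∂y = x
  integrand = ∂Q/∂x - ∂P/∂y = 1 - x.
Integrating over R: integral_0^1 integral_0^{1-x} (1 - x) dy dx = 1/3.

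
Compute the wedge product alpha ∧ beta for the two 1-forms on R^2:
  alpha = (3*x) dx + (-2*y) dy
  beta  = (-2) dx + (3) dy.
alpha ∧ beta = (9*x - 4*y) dx ∧ dy

Distribute the wedge, using dx_i ∧ dx_j = -dx_j ∧ dx_i and dx_i ∧ dx_i = 0. For each pair (i, j) with i < j, the coefficient of dx_i ∧ dx_j in alpha ∧ beta is (alpha_i * beta_j - alpha_j * beta_i). Collecting: alpha ∧ beta = (9*x - 4*y) dx ∧ dy.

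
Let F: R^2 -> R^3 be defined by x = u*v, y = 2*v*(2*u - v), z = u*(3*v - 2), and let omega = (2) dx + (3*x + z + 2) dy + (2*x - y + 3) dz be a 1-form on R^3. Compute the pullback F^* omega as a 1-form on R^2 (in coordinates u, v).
F^* omega = (18*u*v^2 - 4*u*v + 6*v^3 - 4*v^2 + 19*v - 6) du + (18*u^2*v - 8*u^2 - 18*u*v^2 + 8*u*v + 19*u - 8*v) dv

Using F^*(f dg) = (f ∘ F) d(g ∘ F), substitute each coordinate x_i by F_i(u, v) in f_i, and replace dx_i by d F_i = (∂F_i/∂u) du + (∂F_i/∂v) dv.
  For the x component: f_1(F) = 2; d F_1 = (v) du + (u) dv
  For the y component: f_2(F) = 6*u*v - 2*u + 2; d F_2 = (4*v) du + (4*u - 4*v) dv
  For the z component: f_3(F) = -2*u*v + 2*v^2 + 3; d F_3 = (3*v - 2) du + (3*u) dv
Combining and collecting du, dv coefficients:
  coeff of du: 18*u*v^2 - 4*u*v + 6*v^3 - 4*v^2 + 19*v - 6
  coeff of dv: 18*u^2*v - 8*u^2 - 18*u*v^2 + 8*u*v + 19*u - 8*v
F^* omega = (18*u*v^2 - 4*u*v + 6*v^3 - 4*v^2 + 19*v - 6) du + (18*u^2*v - 8*u^2 - 18*u*v^2 + 8*u*v + 19*u - 8*v) dv.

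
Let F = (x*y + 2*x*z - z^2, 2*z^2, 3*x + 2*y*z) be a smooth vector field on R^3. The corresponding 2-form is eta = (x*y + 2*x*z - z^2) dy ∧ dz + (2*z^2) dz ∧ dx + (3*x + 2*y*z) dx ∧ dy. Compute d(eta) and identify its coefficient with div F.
d(eta) = (3*y + 2*z) dx ∧ dy ∧ dz; div F = 3*y + 2*z

For a 2-form in R^3 of the form above, applying d gives a 3-form with coefficient ∂P/∂x + ∂Q/∂y + ∂R/∂z:
  ∂P/∂x = y + 2*z
  ∂Q/∂y = 0
  ∂R/∂z = 2*y
Sum = 3*y + 2*z, which is exactly div F.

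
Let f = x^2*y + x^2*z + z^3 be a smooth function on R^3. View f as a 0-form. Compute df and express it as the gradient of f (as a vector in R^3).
df = (2*x*(y + z)) dx + (x^2) dy + (x^2 + 3*z^2) dz; grad f = (2*x*(y + z), x^2, x^2 + 3*z^2)

For a 0-form f, d f = (∂f/∂x) dx + (∂f/∂y) dy + (∂f/∂z) dz. The components of the vector representation are exactly the entries of grad f in Cartesian coordinates:
  ∂f/∂x = 2*x*(y + z)
  ∂f/∂y = x^2
  ∂f/∂z = x^2 + 3*z^2.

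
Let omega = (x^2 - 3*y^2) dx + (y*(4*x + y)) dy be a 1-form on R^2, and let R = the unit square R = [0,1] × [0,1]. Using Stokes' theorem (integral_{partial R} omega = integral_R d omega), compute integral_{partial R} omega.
integral_(partial R) omega = 5

Stokes: integral_partial_R omega = integral_R d omega with d omega = (∂Q/∂x - ∂P/∂y) dx ∧ dy.
  ∂Q/∂x = 4*y
  ∂P/∂y = -6*y
  integrand = ∂Q/∂x - ∂P/∂y = 10*y.
Integrating over R: integral_0^1 integral_0^1 (10*y) dx dy = 5.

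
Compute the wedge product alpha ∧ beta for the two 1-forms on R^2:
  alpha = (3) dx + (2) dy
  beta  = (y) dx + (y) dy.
alpha ∧ beta = (y) dx ∧ dy

Distribute the wedge, using dx_i ∧ dx_j = -dx_j ∧ dx_i and dx_i ∧ dx_i = 0. For each pair (i, j) with i < j, the coefficient of dx_i ∧ dx_j in alpha ∧ beta is (alpha_i * beta_j - alpha_j * beta_i). Collecting: alpha ∧ beta = (y) dx ∧ dy.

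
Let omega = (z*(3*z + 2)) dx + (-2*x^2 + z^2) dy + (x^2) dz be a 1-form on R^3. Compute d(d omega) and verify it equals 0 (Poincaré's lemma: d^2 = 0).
d(d omega) = 0

Step 1: d omega = sum_{i<j} (∂f_j/∂x_i - ∂f_i/∂x_j) dx_i ∧ dx_j:
  coeff of dx ∧ dy: -4*x
  coeff of dx ∧ dz: 2*x - 6*z - 2
  coeff of dy ∧ dz: -2*z
Step 2: Apply d again to each 2-form coefficient. The only possible 3-form in R^3 is dx ∧ dy ∧ dz, with coefficient
  ∂(coeff of dy∧dz)/∂x - ∂(coeff of dx∧dz)/∂y + ∂(coeff of dx∧dy)/∂z
  = ∂/∂x (-2*z) - ∂/∂y (2*x - 6*z - 2) + ∂/∂z (-4*x).
Each of these terms simplifies to sums of mixed partials that cancel in pairs. The result is 0 (by equality of mixed partials for smooth functions — Schwarz / Clairaut).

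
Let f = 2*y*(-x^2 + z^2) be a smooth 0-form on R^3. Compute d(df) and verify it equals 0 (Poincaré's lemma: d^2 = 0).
d(df) = 0

Step 1: df = sum_i (∂f/∂x_i) dx_i = (-4*x*y) dx + (-2*x^2 + 2*z^2) dy + (4*y*z) dz.
Step 2: Apply d again. Using the 1-form formula, the coefficient of dx ∧ dy in d(df) is ∂^2 f/∂x ∂y - ∂^2 f/∂y ∂x = (-4*x) - (-4*x) = 0 (equality of mixed partials for smooth f).
Similarly for dx ∧ dz and dy ∧ dz — all coefficients vanish. So d(df) = 0.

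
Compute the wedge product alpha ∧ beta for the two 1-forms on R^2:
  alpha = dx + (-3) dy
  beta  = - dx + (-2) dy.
alpha ∧ beta = (-5) dx ∧ dy

Distribute the wedge, using dx_i ∧ dx_j = -dx_j ∧ dx_i and dx_i ∧ dx_i = 0. For each pair (i, j) with i < j, the coefficient of dx_i ∧ dx_j in alpha ∧ beta is (alpha_i * beta_j - alpha_j * beta_i). Collecting: alpha ∧ beta = (-5) dx ∧ dy.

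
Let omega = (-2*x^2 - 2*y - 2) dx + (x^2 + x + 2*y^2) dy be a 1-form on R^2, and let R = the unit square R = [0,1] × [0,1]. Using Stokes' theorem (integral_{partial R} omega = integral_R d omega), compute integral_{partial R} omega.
integral_(partial R) omega = 4

Stokes: integral_partial_R omega = integral_R d omega with d omega = (∂Q/∂x - ∂P/∂y) dx ∧ dy.
  ∂Q/∂x = 2*x + 1
  ∂P/∂y = -2
  integrand = ∂Q/∂x - ∂P/∂y = 2*x + 3.
Integrating over R: integral_0^1 integral_0^1 (2*x + 3) dx dy = 4.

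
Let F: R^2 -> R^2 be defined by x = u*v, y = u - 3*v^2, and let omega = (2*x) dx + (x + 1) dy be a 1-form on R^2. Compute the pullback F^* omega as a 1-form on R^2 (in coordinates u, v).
F^* omega = (2*u*v^2 + u*v + 1) du + (2*v*(u^2 - 3*u*v - 3)) dv

Using F^*(f dg) = (f ∘ F) d(g ∘ F), substitute each coordinate x_i by F_i(u, v) in f_i, and replace dx_i by d F_i = (∂F_i/∂u) du + (∂F_i/∂v) dv.
  For the x component: f_1(F) = 2*u*v; d F_1 = (v) du + (u) dv
  For the y component: f_2(F) = u*v + 1; d F_2 = (1) du + (-6*v) dv
Combining and collecting du, dv coefficients:
  coeff of du: 2*u*v^2 + u*v + 1
  coeff of dv: 2*v*(u^2 - 3*u*v - 3)
F^* omega = (2*u*v^2 + u*v + 1) du + (2*v*(u^2 - 3*u*v - 3)) dv.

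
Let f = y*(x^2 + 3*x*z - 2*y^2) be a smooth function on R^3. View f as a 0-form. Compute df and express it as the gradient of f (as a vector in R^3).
df = (y*(2*x + 3*z)) dx + (x^2 + 3*x*z - 6*y^2) dy + (3*x*y) dz; grad f = (y*(2*x + 3*z), x^2 + 3*x*z - 6*y^2, 3*x*y)

For a 0-form f, d f = (∂f/∂x) dx + (∂f/∂y) dy + (∂f/∂z) dz. The components of the vector representation are exactly the entries of grad f in Cartesian coordinates:
  ∂f/∂x = y*(2*x + 3*z)
  ∂f/∂y = x^2 + 3*x*z - 6*y^2
  ∂f/∂z = 3*x*y.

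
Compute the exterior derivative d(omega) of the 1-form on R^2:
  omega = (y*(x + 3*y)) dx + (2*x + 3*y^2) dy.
d(omega) = (-x - 6*y + 2) dx ∧ dy

For a 1-form omega = sum_i f_i dx_i, the exterior derivative is
  d(omega) = sum_{i < j} (∂f_j/∂x_i - ∂f_i/∂x_j) dx_i ∧ dx_j.
  coefficient of dx ∧ dy: ∂f_2/∂x - ∂f_1/∂y = ∂(2*x + 3*y^2)/∂x - ∂(y*(x + 3*y))/∂y = -x - 6*y + 2
Assembling: d(omega) = (-x - 6*y + 2) dx ∧ dy.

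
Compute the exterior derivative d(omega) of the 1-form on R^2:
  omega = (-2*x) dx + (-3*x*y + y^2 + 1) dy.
d(omega) = (-3*y) dx ∧ dy

For a 1-form omega = sum_i f_i dx_i, the exterior derivative is
  d(omega) = sum_{i < j} (∂f_j/∂x_i - ∂f_i/∂x_j) dx_i ∧ dx_j.
  coefficient of dx ∧ dy: ∂f_2/∂x - ∂f_1/∂y = ∂(-3*x*y + y^2 + 1)/∂x - ∂(-2*x)/∂y = -3*y
Assembling: d(omega) = (-3*y) dx ∧ dy.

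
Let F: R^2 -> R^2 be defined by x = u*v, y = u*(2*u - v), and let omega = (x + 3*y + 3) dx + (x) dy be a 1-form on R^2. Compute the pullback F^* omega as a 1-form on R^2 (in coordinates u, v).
F^* omega = (v*(10*u^2 - 3*u*v + 3)) du + (3*u*(2*u^2 - u*v + 1)) dv

Using F^*(f dg) = (f ∘ F) d(g ∘ F), substitute each coordinate x_i by F_i(u, v) in f_i, and replace dx_i by d F_i = (∂F_i/∂u) du + (∂F_i/∂v) dv.
  For the x component: f_1(F) = 6*u^2 - 2*u*v + 3; d F_1 = (v) du + (u) dv
  For the y component: f_2(F) = u*v; d F_2 = (4*u - v) du + (-u) dv
Combining and collecting du, dv coefficients:
  coeff of du: v*(10*u^2 - 3*u*v + 3)
  coeff of dv: 3*u*(2*u^2 - u*v + 1)
F^* omega = (v*(10*u^2 - 3*u*v + 3)) du + (3*u*(2*u^2 - u*v + 1)) dv.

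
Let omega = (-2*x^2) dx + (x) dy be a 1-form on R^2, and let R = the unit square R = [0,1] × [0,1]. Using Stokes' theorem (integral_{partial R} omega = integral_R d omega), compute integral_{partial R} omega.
integral_(partial R) omega = 1

Stokes: integral_partial_R omega = integral_R d omega with d omega = (∂Q/∂x - ∂P/∂y) dx ∧ dy.
  ∂Q/∂x = 1
  ∂P/∂y = 0
  integrand = ∂Q/∂x - ∂P/∂y = 1.
Integrating over R: integral_0^1 integral_0^1 (1) dx dy = 1.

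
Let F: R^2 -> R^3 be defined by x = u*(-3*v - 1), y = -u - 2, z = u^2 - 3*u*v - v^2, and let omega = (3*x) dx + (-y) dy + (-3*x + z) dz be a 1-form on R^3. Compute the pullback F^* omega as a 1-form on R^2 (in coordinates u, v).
F^* omega = (2*u^3 + 9*u^2*v + 6*u^2 + 7*u*v^2 + 9*u*v + 2*u + 3*v^3 - 2) du + (-3*u^3 + 7*u^2*v - 9*u*v^2 - 6*u*v + 2*v^3) dv

Using F^*(f dg) = (f ∘ F) d(g ∘ F), substitute each coordinate x_i by F_i(u, v) in f_i, and replace dx_i by d F_i = (∂F_i/∂u) du + (∂F_i/∂v) dv.
  For the x component: f_1(F) = 3*u*(-3*v - 1); d F_1 = (-3*v - 1) du + (-3*u) dv
  For the y component: f_2(F) = u + 2; d F_2 = (-1) du + (0) dv
  For the z component: f_3(F) = u^2 + 6*u*v + 3*u - v^2; d F_3 = (2*u - 3*v) du + (-3*u - 2*v) dv
Combining and collecting du, dv coefficients:
  coeff of du: 2*u^3 + 9*u^2*v + 6*u^2 + 7*u*v^2 + 9*u*v + 2*u + 3*v^3 - 2
  coeff of dv: -3*u^3 + 7*u^2*v - 9*u*v^2 - 6*u*v + 2*v^3
F^* omega = (2*u^3 + 9*u^2*v + 6*u^2 + 7*u*v^2 + 9*u*v + 2*u + 3*v^3 - 2) du + (-3*u^3 + 7*u^2*v - 9*u*v^2 - 6*u*v + 2*v^3) dv.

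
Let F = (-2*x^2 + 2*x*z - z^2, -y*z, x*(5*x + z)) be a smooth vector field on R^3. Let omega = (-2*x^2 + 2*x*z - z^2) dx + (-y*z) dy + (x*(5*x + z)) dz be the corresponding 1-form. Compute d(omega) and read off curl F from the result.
d(omega) = (y) dy ∧ dz + (-8*x - 3*z) dz ∧ dx + (0) dx ∧ dy; curl F = (y, -8*x - 3*z, 0)

d omega = sum_{i<j} (∂f_j/∂x_i - ∂f_i/∂x_j) dx_i ∧ dx_j. Under the identification (dy ∧ dz, dz ∧ dx, dx ∧ dy) ↔ (e_x, e_y, e_z), the coefficients are exactly the components of curl F. Compute:
  ∂R/∂y - ∂Q/∂z = (0) - (-y) = y
  ∂P/∂z - ∂R/∂x = (2*x - 2*z) - (10*x + z) = -8*x - 3*z
  ∂Q/∂x - ∂P/∂y = (0) - (0) = 0.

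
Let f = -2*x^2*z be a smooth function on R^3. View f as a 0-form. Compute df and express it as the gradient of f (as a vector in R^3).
df = (-4*x*z) dx + (0) dy + (-2*x^2) dz; grad f = (-4*x*z, 0, -2*x^2)

For a 0-form f, d f = (∂f/∂x) dx + (∂f/∂y) dy + (∂f/∂z) dz. The components of the vector representation are exactly the entries of grad f in Cartesian coordinates:
  ∂f/∂x = -4*x*z
  ∂f/∂y = 0
  ∂f/∂z = -2*x^2.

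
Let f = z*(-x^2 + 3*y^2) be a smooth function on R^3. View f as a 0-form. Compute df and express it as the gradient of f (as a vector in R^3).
df = (-2*x*z) dx + (6*y*z) dy + (-x^2 + 3*y^2) dz; grad f = (-2*x*z, 6*y*z, -x^2 + 3*y^2)

For a 0-form f, d f = (∂f/∂x) dx + (∂f/∂y) dy + (∂f/∂z) dz. The components of the vector representation are exactly the entries of grad f in Cartesian coordinates:
  ∂f/∂x = -2*x*z
  ∂f/∂y = 6*y*z
  ∂f/∂z = -x^2 + 3*y^2.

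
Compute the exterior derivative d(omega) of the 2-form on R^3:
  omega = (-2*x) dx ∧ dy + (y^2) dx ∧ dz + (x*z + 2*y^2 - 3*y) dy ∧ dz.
d(omega) = (-2*y + z) dx ∧ dy ∧ dz

For a 2-form omega = sum_{i<j} g_{ij} dx_i ∧ dx_j, the exterior derivative is
  d(omega) = sum_{i<j} d(g_{ij}) ∧ dx_i ∧ dx_j = sum_{i<j, k} (∂g_{ij}/∂x_k) dx_k ∧ dx_i ∧ dx_j.
Expand each term, using dx_k ∧ dx_i ∧ dx_j = sgn(permutation) dx_{(a)} ∧ dx_{(b)} ∧ dx_{(c)} with (a < b < c) sorted:
  d(y^2) includes (∂/∂y)(y^2) dy = (2*y) dy, which multiplied by dx ∧ dz gives (-2*y) dx ∧ dy ∧ dz
  d(x*z + 2*y^2 - 3*y) includes (∂/∂x)(x*z + 2*y^2 - 3*y) dx = (z) dx, which multiplied by dy ∧ dz gives (z) dx ∧ dy ∧ dz
Collecting like 3-forms: d(omega) = (-2*y + z) dx ∧ dy ∧ dz.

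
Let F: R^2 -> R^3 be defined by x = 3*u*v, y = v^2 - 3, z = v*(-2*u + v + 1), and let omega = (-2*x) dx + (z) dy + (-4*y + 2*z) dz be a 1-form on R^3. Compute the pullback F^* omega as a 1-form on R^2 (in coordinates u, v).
F^* omega = (2*v*(-5*u*v + 2*v^2 - 2*v - 12)) du + (-10*u^2*v - 8*u*v^2 - 8*u*v - 24*u - 2*v^3 + 4*v^2 + 26*v + 12) dv

Using F^*(f dg) = (f ∘ F) d(g ∘ F), substitute each coordinate x_i by F_i(u, v) in f_i, and replace dx_i by d F_i = (∂F_i/∂u) du + (∂F_i/∂v) dv.
  For the x component: f_1(F) = -6*u*v; d F_1 = (3*v) du + (3*u) dv
  For the y component: f_2(F) = v*(-2*u + v + 1); d F_2 = (0) du + (2*v) dv
  For the z component: f_3(F) = -4*u*v - 2*v^2 + 2*v + 12; d F_3 = (-2*v) du + (-2*u + 2*v + 1) dv
Combining and collecting du, dv coefficients:
  coeff of du: 2*v*(-5*u*v + 2*v^2 - 2*v - 12)
  coeff of dv: -10*u^2*v - 8*u*v^2 - 8*u*v - 24*u - 2*v^3 + 4*v^2 + 26*v + 12
F^* omega = (2*v*(-5*u*v + 2*v^2 - 2*v - 12)) du + (-10*u^2*v - 8*u*v^2 - 8*u*v - 24*u - 2*v^3 + 4*v^2 + 26*v + 12) dv.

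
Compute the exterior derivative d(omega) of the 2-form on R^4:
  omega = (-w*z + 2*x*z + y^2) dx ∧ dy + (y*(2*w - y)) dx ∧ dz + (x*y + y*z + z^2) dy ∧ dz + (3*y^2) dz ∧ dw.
d(omega) = (-3*w + 2*x + 3*y) dx ∧ dy ∧ dz + (-z) dx ∧ dy ∧ dw + (2*y) dx ∧ dz ∧ dw + (6*y) dy ∧ dz ∧ dw

For a 2-form omega = sum_{i<j} g_{ij} dx_i ∧ dx_j, the exterior derivative is
  d(omega) = sum_{i<j} d(g_{ij}) ∧ dx_i ∧ dx_j = sum_{i<j, k} (∂g_{ij}/∂x_k) dx_k ∧ dx_i ∧ dx_j.
Expand each term, using dx_k ∧ dx_i ∧ dx_j = sgn(permutation) dx_{(a)} ∧ dx_{(b)} ∧ dx_{(c)} with (a < b < c) sorted:
  d(-w*z + 2*x*z + y^2) includes (∂/∂z)(-w*z + 2*x*z + y^2) dz = (-w + 2*x) dz, which multiplied by dx ∧ dy gives (-w + 2*x) dx ∧ dy ∧ dz
  d(-w*z + 2*x*z + y^2) includes (∂/∂w)(-w*z + 2*x*z + y^2) dw = (-z) dw, which multiplied by dx ∧ dy gives (-z) dx ∧ dy ∧ dw
  d(y*(2*w - y)) includes (∂/∂y)(y*(2*w - y)) dy = (2*w - 2*y) dy, which multiplied by dx ∧ dz gives (-2*w + 2*y) dx ∧ dy ∧ dz
  d(y*(2*w - y)) includes (∂/∂w)(y*(2*w - y)) dw = (2*y) dw, which multiplied by dx ∧ dz gives (2*y) dx ∧ dz ∧ dw
  d(x*y + y*z + z^2) includes (∂/∂x)(x*y + y*z + z^2) dx = (y) dx, which multiplied by dy ∧ dz gives (y) dx ∧ dy ∧ dz
  d(3*y^2) includes (∂/∂y)(3*y^2) dy = (6*y) dy, which multiplied by dz ∧ dw gives (6*y) dy ∧ dz ∧ dw
Collecting like 3-forms: d(omega) = (-3*w + 2*x + 3*y) dx ∧ dy ∧ dz + (-z) dx ∧ dy ∧ dw + (2*y) dx ∧ dz ∧ dw + (6*y) dy ∧ dz ∧ dw.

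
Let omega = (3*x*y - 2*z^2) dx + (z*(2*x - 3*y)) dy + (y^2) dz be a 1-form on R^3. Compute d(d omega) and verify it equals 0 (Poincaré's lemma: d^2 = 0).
d(d omega) = 0

Step 1: d omega = sum_{i<j} (∂f_j/∂x_i - ∂f_i/∂x_j) dx_i ∧ dx_j:
  coeff of dx ∧ dy: -3*x + 2*z
  coeff of dx ∧ dz: 4*z
  coeff of dy ∧ dz: -2*x + 5*y
Step 2: Apply d again to each 2-form coefficient. The only possible 3-form in R^3 is dx ∧ dy ∧ dz, with coefficient
  ∂(coeff of dy∧dz)/∂x - ∂(coeff of dx∧dz)/∂y + ∂(coeff of dx∧dy)/∂z
  = ∂/∂x (-2*x + 5*y) - ∂/∂y (4*z) + ∂/∂z (-3*x + 2*z).
Each of these terms simplifies to sums of mixed partials that cancel in pairs. The result is 0 (by equality of mixed partials for smooth functions — Schwarz / Clairaut).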